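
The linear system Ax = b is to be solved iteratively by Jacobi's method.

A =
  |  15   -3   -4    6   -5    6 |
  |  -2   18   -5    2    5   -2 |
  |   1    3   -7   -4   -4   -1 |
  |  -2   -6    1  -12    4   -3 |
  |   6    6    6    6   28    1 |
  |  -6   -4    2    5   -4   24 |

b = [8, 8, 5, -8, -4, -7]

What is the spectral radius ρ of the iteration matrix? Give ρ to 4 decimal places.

Diagonal D = diag(15, 18, -7, -12, 28, 24); L, U strict lower/upper.
Jacobi T = -D⁻¹(L+U): T[2,0] = -(1)/(-7) = +0.1429; T[2,2] = 0.
  T[0,:] = [+0.0000 +0.2000 +0.2667 -0.4000 +0.3333 -0.4000]
  T[1,:] = [+0.1111 +0.0000 +0.2778 -0.1111 -0.2778 +0.1111]
  T[2,:] = [+0.1429 +0.4286 +0.0000 -0.5714 -0.5714 -0.1429]
  T[3,:] = [-0.1667 -0.5000 +0.0833 +0.0000 +0.3333 -0.2500]
  T[4,:] = [-0.2143 -0.2143 -0.2143 -0.2143 +0.0000 -0.0357]
  T[5,:] = [+0.2500 +0.1667 -0.0833 -0.2083 +0.1667 +0.0000]
moduli |λ_i(T)| = 0.8521, 0.5447, 0.5447, 0.3358, 0.3358, 0.2253.
ρ(T) = max|λ| = 0.8521; 0.8521 < 1, so it converges for any x₀.

0.8521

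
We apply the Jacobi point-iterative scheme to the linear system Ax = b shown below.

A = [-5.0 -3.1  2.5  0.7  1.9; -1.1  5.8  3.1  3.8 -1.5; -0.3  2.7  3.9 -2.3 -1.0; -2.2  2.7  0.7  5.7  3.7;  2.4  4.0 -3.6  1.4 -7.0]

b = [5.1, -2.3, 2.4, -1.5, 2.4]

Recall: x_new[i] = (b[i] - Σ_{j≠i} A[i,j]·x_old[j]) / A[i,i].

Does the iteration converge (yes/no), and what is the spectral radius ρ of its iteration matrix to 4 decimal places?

no, ρ = 1.1286

A = D + L + U where D = diag(-5, 5.8, 3.9, 5.7, -7).
Jacobi: T = -D⁻¹(L+U), T[4,0] = -(2.4)/(-7) = +0.3429; T[4,4] = 0.
  T[0,:] = [+0.0000  -0.6200  +0.5000  +0.1400  +0.3800]
  T[1,:] = [+0.1897  +0.0000  -0.5345  -0.6552  +0.2586]
  T[2,:] = [+0.0769  -0.6923  +0.0000  +0.5897  +0.2564]
  T[3,:] = [+0.3860  -0.4737  -0.1228  +0.0000  -0.6491]
  T[4,:] = [+0.3429  +0.5714  -0.5143  +0.2000  +0.0000]
|λ(T)| sorted: 1.1286, 0.8112, 0.8112, 0.6780, 0.3576.
ρ(T) = max|λ| = 1.1286; 1.1286 > 1: divergent.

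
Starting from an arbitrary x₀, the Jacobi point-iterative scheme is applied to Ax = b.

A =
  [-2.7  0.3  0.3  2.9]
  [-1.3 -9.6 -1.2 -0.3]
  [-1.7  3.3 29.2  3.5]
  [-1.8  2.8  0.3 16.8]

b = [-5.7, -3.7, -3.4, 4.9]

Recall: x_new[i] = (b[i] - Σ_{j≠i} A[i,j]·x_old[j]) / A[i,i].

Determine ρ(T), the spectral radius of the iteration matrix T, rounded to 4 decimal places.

0.4140

Let D = diag(-2.7, -9.6, 29.2, 16.8); L, U the strict triangles.
Jacobi T = -D⁻¹(L+U): T[2,3] = -(3.5)/(29.2) = -0.1199; T[2,2] = 0.
  T[0,:] = [+0.0000  +0.1111  +0.1111  +1.0741]
  T[1,:] = [-0.1354  +0.0000  -0.1250  -0.0312]
  T[2,:] = [+0.0582  -0.1130  +0.0000  -0.1199]
  T[3,:] = [+0.1071  -0.1667  -0.0179  +0.0000]
|λ(T)| sorted: 0.4140, 0.2379, 0.2379, 0.0296.
ρ = 0.4140; 0.4140 < 1, so it converges for any x₀.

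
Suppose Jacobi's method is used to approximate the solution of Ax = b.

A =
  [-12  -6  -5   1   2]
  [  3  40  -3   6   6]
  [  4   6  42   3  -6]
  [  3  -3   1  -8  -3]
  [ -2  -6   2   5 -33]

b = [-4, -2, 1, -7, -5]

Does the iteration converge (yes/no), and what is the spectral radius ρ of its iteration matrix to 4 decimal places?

yes, ρ = 0.4662

Split A = D + L + U, D = diag(-12, 40, 42, -8, -33).
T_J = -D⁻¹(L+U): T[2,1] = -(6)/(42) = -0.1429; T[2,2] = 0.
  T[0,:] = [+0.0000, -0.5000, -0.4167, +0.0833, +0.1667]
  T[1,:] = [-0.0750, +0.0000, +0.0750, -0.1500, -0.1500]
  T[2,:] = [-0.0952, -0.1429, +0.0000, -0.0714, +0.1429]
  T[3,:] = [+0.3750, -0.3750, +0.1250, +0.0000, -0.3750]
  T[4,:] = [-0.0606, -0.1818, +0.0606, +0.1515, +0.0000]
|λ(T)| sorted: 0.4662, 0.3507, 0.3507, 0.2615, 0.1869.
ρ(T) = max|λ| = 0.4662; 0.4662 < 1, so it converges for any x₀.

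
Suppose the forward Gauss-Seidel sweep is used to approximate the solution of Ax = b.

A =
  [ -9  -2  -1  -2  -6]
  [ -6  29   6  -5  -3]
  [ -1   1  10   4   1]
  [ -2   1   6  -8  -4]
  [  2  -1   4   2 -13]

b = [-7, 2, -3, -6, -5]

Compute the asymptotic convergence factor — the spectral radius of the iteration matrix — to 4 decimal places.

0.5470

A = D + L + U where D = diag(-9, 29, 10, -8, -13).
Gauss-Seidel: T = -(D+L)⁻¹U, row 0 first, T[0,4] = -(-6)/(-9) = -0.6667; later rows by forward substitution.
  T[0,:] = [+0.0000  -0.2222  -0.1111  -0.2222  -0.6667]
  T[1,:] = [+0.0000  -0.0460  -0.2299  +0.1264  -0.0345]
  T[2,:] = [+0.0000  -0.0176  +0.0119  -0.4349  -0.1632]
  T[3,:] = [+0.0000  +0.0366  +0.0080  -0.2548  -0.4601]
  T[4,:] = [+0.0000  -0.0304  +0.0055  -0.2169  -0.2209]
|roots of det(T-λI)|: 0.5470, 0.1838, 0.1186, 0.1186, 0.0000.
ρ = 0.5470; 0.5470 < 1, so it converges for any x₀.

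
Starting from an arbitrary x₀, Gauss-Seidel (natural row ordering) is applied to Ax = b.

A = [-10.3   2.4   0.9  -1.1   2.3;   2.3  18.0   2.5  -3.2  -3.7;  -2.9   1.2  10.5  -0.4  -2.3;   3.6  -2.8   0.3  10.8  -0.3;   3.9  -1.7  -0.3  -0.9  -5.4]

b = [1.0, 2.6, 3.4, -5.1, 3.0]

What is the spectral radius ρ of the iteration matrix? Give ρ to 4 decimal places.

A = D + L + U where D = diag(-10.3, 18, 10.5, 10.8, -5.4).
GS T = -(D+L)⁻¹U: row 0 first, T[0,1] = -(2.4)/(-10.3) = +0.2330; later rows by forward substitution.
  T[0,:] = [+0.0000, +0.2330, +0.0874, -0.1068, +0.2233]
  T[1,:] = [+0.0000, -0.0298, -0.1501, +0.1914, +0.1770]
  T[2,:] = [+0.0000, +0.0678, +0.0413, -0.0133, +0.2605]
  T[3,:] = [+0.0000, -0.0873, -0.0692, +0.0856, -0.0080]
  T[4,:] = [+0.0000, +0.1884, +0.1196, -0.1509, +0.0924]
moduli |λ_i(T)| = 0.2416, 0.1620, 0.1154, 0.0055, 0.0000.
ρ(T) = max|λ| = 0.2416; 0.2416 < 1 ⇒ converges.

0.2416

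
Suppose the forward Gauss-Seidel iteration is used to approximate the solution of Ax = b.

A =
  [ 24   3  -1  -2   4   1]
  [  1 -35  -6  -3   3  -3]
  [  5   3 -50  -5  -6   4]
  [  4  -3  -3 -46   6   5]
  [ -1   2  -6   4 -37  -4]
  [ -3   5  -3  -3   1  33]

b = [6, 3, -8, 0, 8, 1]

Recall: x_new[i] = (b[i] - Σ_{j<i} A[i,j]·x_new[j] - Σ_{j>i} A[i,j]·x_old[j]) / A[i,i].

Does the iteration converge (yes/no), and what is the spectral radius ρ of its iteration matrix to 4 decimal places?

Let D = diag(24, -35, -50, -46, -37, 33); L, U the strict triangles.
Gauss-Seidel: T = -(D+L)⁻¹U, row 0 first, T[0,1] = -(3)/(24) = -0.1250; later rows by forward substitution.
  T[0,:] = [+0.0000 -0.1250 +0.0417 +0.0833 -0.1667 -0.0417]
  T[1,:] = [+0.0000 -0.0036 -0.1702 -0.0833 +0.0810 -0.0869]
  T[2,:] = [+0.0000 -0.0127 -0.0060 -0.0967 -0.1318 +0.0706]
  T[3,:] = [+0.0000 -0.0098 +0.0151 +0.0190 +0.1193 +0.1061]
  T[4,:] = [+0.0000 +0.0042 -0.0077 +0.0110 +0.0431 -0.1117]
  T[5,:] = [+0.0000 -0.0130 +0.0306 +0.0128 -0.0299 +0.0288]
|roots of det(T-λI)|: 0.1544, 0.0671, 0.0671, 0.0628, 0.0628, 0.0000.
spectral radius ρ = 0.1544; 0.1544 < 1 ⇒ converges.

yes, ρ = 0.1544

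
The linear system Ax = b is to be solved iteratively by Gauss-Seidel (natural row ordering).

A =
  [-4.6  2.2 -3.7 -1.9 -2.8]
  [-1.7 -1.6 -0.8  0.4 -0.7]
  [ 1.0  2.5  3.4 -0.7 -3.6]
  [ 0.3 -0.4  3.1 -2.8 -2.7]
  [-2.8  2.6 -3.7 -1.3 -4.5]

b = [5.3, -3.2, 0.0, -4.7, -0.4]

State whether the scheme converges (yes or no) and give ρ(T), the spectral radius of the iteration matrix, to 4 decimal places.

no, ρ = 1.5540

Write A = D+L+U with D = diag(-4.6, -1.6, 3.4, -2.8, -4.5).
GS T = -(D+L)⁻¹U: row 0 first, T[0,1] = -(2.2)/(-4.6) = +0.4783; later rows by forward substitution.
  T[0,:] = [+0.0000, +0.4783, -0.8043, -0.4130, -0.6087]
  T[1,:] = [+0.0000, -0.5082, +0.3546, +0.6889, +0.2092]
  T[2,:] = [+0.0000, +0.2330, -0.0242, -0.1791, +1.0840]
  T[3,:] = [+0.0000, +0.3818, -0.1636, -0.3410, +0.1407]
  T[4,:] = [+0.0000, -0.8930, +0.7725, +0.9008, -0.4323]
|eigenvalues of T|: 1.5540, 0.5429, 0.3854, 0.0909, 0.0000.
ρ(T) = max|λ| = 1.5540; 1.5540 > 1 ⇒ diverges.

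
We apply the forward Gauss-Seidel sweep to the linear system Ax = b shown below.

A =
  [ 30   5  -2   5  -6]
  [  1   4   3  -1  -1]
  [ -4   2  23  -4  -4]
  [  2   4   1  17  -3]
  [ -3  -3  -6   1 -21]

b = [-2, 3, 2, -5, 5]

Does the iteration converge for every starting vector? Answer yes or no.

yes

Diagonal D = diag(30, 4, 23, 17, -21); L, U strict lower/upper.
Gauss-Seidel: T = -(D+L)⁻¹U, row 0 first, T[0,1] = -(5)/(30) = -0.1667; later rows by forward substitution.
  T[0,:] = [+0.0000  -0.1667  +0.0667  -0.1667  +0.2000]
  T[1,:] = [+0.0000  +0.0417  -0.7667  +0.2917  +0.2000]
  T[2,:] = [+0.0000  -0.0326  +0.0783  +0.1196  +0.1913]
  T[3,:] = [+0.0000  +0.0117  +0.1679  -0.0561  +0.0946]
  T[4,:] = [+0.0000  +0.0277  +0.0856  -0.0547  -0.1073]
|eigenvalues of T|: 0.2921, 0.2244, 0.1044, 0.0801, 0.0000.
ρ(T) = max|λ| = 0.2921; 0.2921 < 1, so it converges for any x₀.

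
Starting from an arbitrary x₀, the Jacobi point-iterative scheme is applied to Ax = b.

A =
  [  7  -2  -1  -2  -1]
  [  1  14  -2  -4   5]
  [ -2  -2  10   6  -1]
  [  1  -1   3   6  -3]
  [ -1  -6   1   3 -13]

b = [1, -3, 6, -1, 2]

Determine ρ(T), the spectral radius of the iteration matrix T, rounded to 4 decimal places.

0.9176

Write A = D+L+U with D = diag(7, 14, 10, 6, -13).
Jacobi T = -D⁻¹(L+U): T[0,3] = -(-2)/(7) = +0.2857; T[0,0] = 0.
  T[0,:] = [+0.0000 +0.2857 +0.1429 +0.2857 +0.1429]
  T[1,:] = [-0.0714 +0.0000 +0.1429 +0.2857 -0.3571]
  T[2,:] = [+0.2000 +0.2000 +0.0000 -0.6000 +0.1000]
  T[3,:] = [-0.1667 +0.1667 -0.5000 +0.0000 +0.5000]
  T[4,:] = [-0.0769 -0.4615 +0.0769 +0.2308 +0.0000]
eigenvalue magnitudes: 0.9176, 0.4838, 0.4088, 0.0910, 0.0910.
ρ = 0.9176; 0.9176 < 1: convergent.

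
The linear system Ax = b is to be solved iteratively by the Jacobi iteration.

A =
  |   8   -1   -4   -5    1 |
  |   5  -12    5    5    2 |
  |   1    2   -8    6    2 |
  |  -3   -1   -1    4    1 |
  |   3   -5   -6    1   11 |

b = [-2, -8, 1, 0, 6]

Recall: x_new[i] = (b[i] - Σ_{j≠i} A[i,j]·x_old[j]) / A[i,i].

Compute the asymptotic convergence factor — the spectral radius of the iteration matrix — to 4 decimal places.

Diagonal D = diag(8, -12, -8, 4, 11); L, U strict lower/upper.
Jacobi T = -D⁻¹(L+U): T[0,1] = -(-1)/(8) = +0.1250; T[0,0] = 0.
  T[0,:] = [+0.0000 +0.1250 +0.5000 +0.6250 -0.1250]
  T[1,:] = [+0.4167 +0.0000 +0.4167 +0.4167 +0.1667]
  T[2,:] = [+0.1250 +0.2500 +0.0000 +0.7500 +0.2500]
  T[3,:] = [+0.7500 +0.2500 +0.2500 +0.0000 -0.2500]
  T[4,:] = [-0.2727 +0.4545 +0.5455 -0.0909 +0.0000]
|eigenvalues of T|: 1.1985, 0.5594, 0.5594, 0.5544, 0.4432.
ρ(T) = max|λ| = 1.1985; 1.1985 > 1 ⇒ diverges.

1.1985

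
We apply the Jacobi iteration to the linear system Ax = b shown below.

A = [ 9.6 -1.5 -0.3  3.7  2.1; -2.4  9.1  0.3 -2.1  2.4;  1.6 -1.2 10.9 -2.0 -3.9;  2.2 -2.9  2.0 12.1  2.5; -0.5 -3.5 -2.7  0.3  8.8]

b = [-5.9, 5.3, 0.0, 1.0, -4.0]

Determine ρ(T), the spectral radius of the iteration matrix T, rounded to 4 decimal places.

0.5154

A = D + L + U where D = diag(9.6, 9.1, 10.9, 12.1, 8.8).
T_J = -D⁻¹(L+U): T[1,2] = -(0.3)/(9.1) = -0.0330; T[1,1] = 0.
  T[0,:] = [+0.0000, +0.1562, +0.0312, -0.3854, -0.2188]
  T[1,:] = [+0.2637, +0.0000, -0.0330, +0.2308, -0.2637]
  T[2,:] = [-0.1468, +0.1101, +0.0000, +0.1835, +0.3578]
  T[3,:] = [-0.1818, +0.2397, -0.1653, +0.0000, -0.2066]
  T[4,:] = [+0.0568, +0.3977, +0.3068, -0.0341, +0.0000]
|roots of det(T-λI)|: 0.5154, 0.4378, 0.4378, 0.2053, 0.1722.
ρ(T) = max|λ| = 0.5154; 0.5154 < 1, so it converges for any x₀.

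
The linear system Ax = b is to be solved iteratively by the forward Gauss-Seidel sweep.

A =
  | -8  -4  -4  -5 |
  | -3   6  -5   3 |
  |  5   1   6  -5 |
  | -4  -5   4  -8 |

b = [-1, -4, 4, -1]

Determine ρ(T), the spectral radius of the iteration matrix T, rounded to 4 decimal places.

1.5709

Split A = D + L + U, D = diag(-8, 6, 6, -8).
Gauss-Seidel: T = -(D+L)⁻¹U, row 0 first, T[0,1] = -(-4)/(-8) = -0.5000; later rows by forward substitution.
  T[0,:] = [+0.0000, -0.5000, -0.5000, -0.6250]
  T[1,:] = [+0.0000, -0.2500, +0.5833, -0.8125]
  T[2,:] = [+0.0000, +0.4583, +0.3194, +1.4896]
  T[3,:] = [+0.0000, +0.6354, +0.0451, +1.5651]
moduli |λ_i(T)| = 1.5709, 0.3324, 0.3324, 0.0000.
ρ = 1.5709; 1.5709 > 1, so it fails to converge.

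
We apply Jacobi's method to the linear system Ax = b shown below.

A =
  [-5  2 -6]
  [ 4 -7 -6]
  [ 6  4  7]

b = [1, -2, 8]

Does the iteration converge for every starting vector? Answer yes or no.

no

Let D = diag(-5, -7, 7); L, U the strict triangles.
T_J = -D⁻¹(L+U): T[1,2] = -(-6)/(-7) = -0.8571; T[1,1] = 0.
  T[0,:] = [+0.0000  +0.4000  -1.2000]
  T[1,:] = [+0.5714  +0.0000  -0.8571]
  T[2,:] = [-0.8571  -0.5714  +0.0000]
eigenvalue magnitudes: 1.4861, 1.0441, 0.4419.
ρ = 1.4861; 1.4861 > 1, so it fails to converge.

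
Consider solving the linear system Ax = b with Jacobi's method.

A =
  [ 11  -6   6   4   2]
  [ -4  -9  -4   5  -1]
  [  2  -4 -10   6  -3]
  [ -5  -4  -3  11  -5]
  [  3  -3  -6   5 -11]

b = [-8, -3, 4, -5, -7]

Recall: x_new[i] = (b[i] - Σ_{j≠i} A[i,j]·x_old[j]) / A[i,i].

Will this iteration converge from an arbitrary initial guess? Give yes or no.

no

Diagonal D = diag(11, -9, -10, 11, -11); L, U strict lower/upper.
Jacobi: T = -D⁻¹(L+U), T[1,0] = -(-4)/(-9) = -0.4444; T[1,1] = 0.
  T[0,:] = [+0.0000  +0.5455  -0.5455  -0.3636  -0.1818]
  T[1,:] = [-0.4444  +0.0000  -0.4444  +0.5556  -0.1111]
  T[2,:] = [+0.2000  -0.4000  +0.0000  +0.6000  -0.3000]
  T[3,:] = [+0.4545  +0.3636  +0.2727  +0.0000  +0.4545]
  T[4,:] = [+0.2727  -0.2727  -0.5455  +0.4545  +0.0000]
eigenvalue magnitudes: 1.1784, 0.7355, 0.7355, 0.4408, 0.4408.
ρ(T) = max|λ| = 1.1784; 1.1784 > 1, so it fails to converge.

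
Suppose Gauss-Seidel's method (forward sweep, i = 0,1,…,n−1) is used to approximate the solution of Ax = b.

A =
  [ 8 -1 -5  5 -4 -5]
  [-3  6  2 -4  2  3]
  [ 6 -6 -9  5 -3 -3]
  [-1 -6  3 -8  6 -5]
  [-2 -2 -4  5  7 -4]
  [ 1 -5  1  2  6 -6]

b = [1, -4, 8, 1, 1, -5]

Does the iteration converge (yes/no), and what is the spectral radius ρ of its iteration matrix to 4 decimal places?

no, ρ = 1.4135

Write A = D+L+U with D = diag(8, 6, -9, -8, 7, -6).
T_GS = -(D+L)⁻¹U: row 0 first, T[0,3] = -(5)/(8) = -0.6250; later rows by forward substitution.
  T[0,:] = [+0.0000, +0.1250, +0.6250, -0.6250, +0.5000, +0.6250]
  T[1,:] = [+0.0000, +0.0625, -0.0208, +0.3542, -0.0833, -0.1875]
  T[2,:] = [+0.0000, +0.0417, +0.4306, -0.0972, +0.0556, +0.2083]
  T[3,:] = [+0.0000, -0.0469, +0.0990, -0.2240, +0.7708, -0.4844]
  T[4,:] = [+0.0000, +0.1109, +0.3480, +0.0270, -0.3998, +1.1615]
  T[5,:] = [+0.0000, +0.0709, +0.5742, -0.4631, +0.0192, +1.2951]
|roots of det(T-λI)|: 1.4135, 0.8031, 0.3170, 0.2157, 0.0213, 0.0000.
ρ = 1.4135; 1.4135 > 1 ⇒ diverges.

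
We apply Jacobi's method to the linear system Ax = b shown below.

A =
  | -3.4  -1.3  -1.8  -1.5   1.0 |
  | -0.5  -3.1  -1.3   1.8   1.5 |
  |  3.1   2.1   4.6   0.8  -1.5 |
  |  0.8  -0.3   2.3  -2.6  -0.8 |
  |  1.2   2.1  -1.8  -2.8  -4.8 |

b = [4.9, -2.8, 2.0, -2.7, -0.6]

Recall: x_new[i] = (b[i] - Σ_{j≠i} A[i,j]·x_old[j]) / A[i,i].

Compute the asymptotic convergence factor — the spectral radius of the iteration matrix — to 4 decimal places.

1.1689

Let D = diag(-3.4, -3.1, 4.6, -2.6, -4.8); L, U the strict triangles.
Jacobi T = -D⁻¹(L+U): T[1,4] = -(1.5)/(-3.1) = +0.4839; T[1,1] = 0.
  T[0,:] = [+0.0000  -0.3824  -0.5294  -0.4412  +0.2941]
  T[1,:] = [-0.1613  +0.0000  -0.4194  +0.5806  +0.4839]
  T[2,:] = [-0.6739  -0.4565  +0.0000  -0.1739  +0.3261]
  T[3,:] = [+0.3077  -0.1154  +0.8846  +0.0000  -0.3077]
  T[4,:] = [+0.2500  +0.4375  -0.3750  -0.5833  +0.0000]
eigenvalue magnitudes: 1.1689, 0.7419, 0.6443, 0.6443, 0.2971.
spectral radius ρ = 1.1689; 1.1689 > 1, so it fails to converge.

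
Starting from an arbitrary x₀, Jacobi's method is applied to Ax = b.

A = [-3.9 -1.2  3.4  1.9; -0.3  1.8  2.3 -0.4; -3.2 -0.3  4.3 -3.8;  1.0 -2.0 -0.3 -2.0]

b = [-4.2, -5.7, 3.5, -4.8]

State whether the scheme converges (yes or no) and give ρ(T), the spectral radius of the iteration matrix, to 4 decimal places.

no, ρ = 1.3903

Write A = D+L+U with D = diag(-3.9, 1.8, 4.3, -2).
T_J = -D⁻¹(L+U): T[1,3] = -(-0.4)/(1.8) = +0.2222; T[1,1] = 0.
  T[0,:] = [+0.0000 -0.3077 +0.8718 +0.4872]
  T[1,:] = [+0.1667 +0.0000 -1.2778 +0.2222]
  T[2,:] = [+0.7442 +0.0698 +0.0000 +0.8837]
  T[3,:] = [+0.5000 -1.0000 -0.1500 +0.0000]
moduli |λ_i(T)| = 1.3903, 1.0576, 1.0576, 0.4380.
ρ = 1.3903; 1.3903 > 1, so it fails to converge.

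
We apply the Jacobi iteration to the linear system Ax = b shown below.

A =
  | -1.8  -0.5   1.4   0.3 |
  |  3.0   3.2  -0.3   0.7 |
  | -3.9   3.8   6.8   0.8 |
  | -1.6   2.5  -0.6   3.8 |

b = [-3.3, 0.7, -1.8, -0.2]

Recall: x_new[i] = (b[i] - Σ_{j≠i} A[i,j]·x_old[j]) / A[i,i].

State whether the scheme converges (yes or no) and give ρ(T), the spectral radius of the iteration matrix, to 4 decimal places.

no, ρ = 1.1267

A = D + L + U where D = diag(-1.8, 3.2, 6.8, 3.8).
Jacobi T = -D⁻¹(L+U): T[3,1] = -(2.5)/(3.8) = -0.6579; T[3,3] = 0.
  T[0,:] = [+0.0000, -0.2778, +0.7778, +0.1667]
  T[1,:] = [-0.9375, +0.0000, +0.0938, -0.2188]
  T[2,:] = [+0.5735, -0.5588, +0.0000, -0.1176]
  T[3,:] = [+0.4211, -0.6579, +0.1579, +0.0000]
|roots of det(T-λI)|: 1.1267, 0.7321, 0.7321, 0.0950.
ρ(T) = max|λ| = 1.1267; 1.1267 > 1 ⇒ diverges.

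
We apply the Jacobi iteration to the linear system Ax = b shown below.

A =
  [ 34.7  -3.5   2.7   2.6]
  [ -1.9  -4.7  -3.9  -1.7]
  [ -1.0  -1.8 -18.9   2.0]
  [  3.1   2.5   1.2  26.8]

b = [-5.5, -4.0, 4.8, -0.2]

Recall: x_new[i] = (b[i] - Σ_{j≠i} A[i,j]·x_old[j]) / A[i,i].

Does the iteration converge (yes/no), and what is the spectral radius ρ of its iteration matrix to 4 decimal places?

Diagonal D = diag(34.7, -4.7, -18.9, 26.8); L, U strict lower/upper.
Jacobi: T = -D⁻¹(L+U), T[3,0] = -(3.1)/(26.8) = -0.1157; T[3,3] = 0.
  T[0,:] = [+0.0000  +0.1009  -0.0778  -0.0749]
  T[1,:] = [-0.4043  +0.0000  -0.8298  -0.3617]
  T[2,:] = [-0.0529  -0.0952  +0.0000  +0.1058]
  T[3,:] = [-0.1157  -0.0933  -0.0448  +0.0000]
eigenvalue magnitudes: 0.3370, 0.1893, 0.0748, 0.0748.
spectral radius ρ = 0.3370; 0.3370 < 1 ⇒ converges.

yes, ρ = 0.3370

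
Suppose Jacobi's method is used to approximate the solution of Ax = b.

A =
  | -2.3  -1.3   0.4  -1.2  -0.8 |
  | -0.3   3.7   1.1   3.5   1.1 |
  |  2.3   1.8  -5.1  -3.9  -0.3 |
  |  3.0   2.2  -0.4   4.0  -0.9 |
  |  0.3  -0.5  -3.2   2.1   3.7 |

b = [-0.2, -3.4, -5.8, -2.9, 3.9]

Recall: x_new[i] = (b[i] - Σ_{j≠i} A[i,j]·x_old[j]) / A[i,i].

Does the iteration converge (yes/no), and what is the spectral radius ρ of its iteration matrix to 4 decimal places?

Split A = D + L + U, D = diag(-2.3, 3.7, -5.1, 4, 3.7).
T_J = -D⁻¹(L+U): T[1,0] = -(-0.3)/(3.7) = +0.0811; T[1,1] = 0.
  T[0,:] = [+0.0000  -0.5652  +0.1739  -0.5217  -0.3478]
  T[1,:] = [+0.0811  +0.0000  -0.2973  -0.9459  -0.2973]
  T[2,:] = [+0.4510  +0.3529  +0.0000  -0.7647  -0.0588]
  T[3,:] = [-0.7500  -0.5500  +0.1000  +0.0000  +0.2250]
  T[4,:] = [-0.0811  +0.1351  +0.8649  -0.5676  +0.0000]
|roots of det(T-λI)|: 1.1449, 0.9553, 0.9553, 0.3573, 0.3024.
ρ(T) = max|λ| = 1.1449; 1.1449 > 1, so it fails to converge.

no, ρ = 1.1449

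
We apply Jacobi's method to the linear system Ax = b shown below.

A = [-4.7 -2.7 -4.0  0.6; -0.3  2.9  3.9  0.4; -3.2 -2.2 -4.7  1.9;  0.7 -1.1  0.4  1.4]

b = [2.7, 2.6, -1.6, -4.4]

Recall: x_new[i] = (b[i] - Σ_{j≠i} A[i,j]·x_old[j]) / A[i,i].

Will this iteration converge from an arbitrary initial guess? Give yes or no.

Split A = D + L + U, D = diag(-4.7, 2.9, -4.7, 1.4).
Jacobi: T = -D⁻¹(L+U), T[0,3] = -(0.6)/(-4.7) = +0.1277; T[0,0] = 0.
  T[0,:] = [+0.0000  -0.5745  -0.8511  +0.1277]
  T[1,:] = [+0.1034  +0.0000  -1.3448  -0.1379]
  T[2,:] = [-0.6809  -0.4681  +0.0000  +0.4043]
  T[3,:] = [-0.5000  +0.7857  -0.2857  +0.0000]
|λ(T)| sorted: 1.2304, 0.7563, 0.7563, 0.0689.
ρ = 1.2304; 1.2304 > 1 ⇒ diverges.

no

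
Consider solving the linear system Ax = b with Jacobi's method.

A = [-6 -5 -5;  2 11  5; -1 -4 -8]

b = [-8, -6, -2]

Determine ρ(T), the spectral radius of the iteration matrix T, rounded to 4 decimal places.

0.7982

Write A = D+L+U with D = diag(-6, 11, -8).
Jacobi T = -D⁻¹(L+U): T[0,2] = -(-5)/(-6) = -0.8333; T[0,0] = 0.
  T[0,:] = [+0.0000  -0.8333  -0.8333]
  T[1,:] = [-0.1818  +0.0000  -0.4545]
  T[2,:] = [-0.1250  -0.5000  +0.0000]
|roots of det(T-λI)|: 0.7982, 0.4703, 0.3279.
ρ(T) = max|λ| = 0.7982; 0.7982 < 1, so it converges for any x₀.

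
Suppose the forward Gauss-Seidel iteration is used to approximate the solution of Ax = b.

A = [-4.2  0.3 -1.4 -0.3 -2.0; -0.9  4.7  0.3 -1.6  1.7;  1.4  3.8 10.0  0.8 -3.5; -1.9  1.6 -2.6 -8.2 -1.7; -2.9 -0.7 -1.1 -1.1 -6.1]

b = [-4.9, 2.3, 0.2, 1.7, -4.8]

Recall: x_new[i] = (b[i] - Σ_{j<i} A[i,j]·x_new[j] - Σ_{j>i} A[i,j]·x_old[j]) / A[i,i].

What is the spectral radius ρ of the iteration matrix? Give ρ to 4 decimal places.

Let D = diag(-4.2, 4.7, 10, -8.2, -6.1); L, U the strict triangles.
T_GS = -(D+L)⁻¹U: row 0 first, T[0,4] = -(-2)/(-4.2) = -0.4762; later rows by forward substitution.
  T[0,:] = [+0.0000  +0.0714  -0.3333  -0.0714  -0.4762]
  T[1,:] = [+0.0000  +0.0137  -0.1277  +0.3267  -0.4529]
  T[2,:] = [+0.0000  -0.0152  +0.0952  -0.1942  +0.5888]
  T[3,:] = [+0.0000  -0.0091  +0.0221  +0.1419  -0.3720]
  T[4,:] = [+0.0000  -0.0312  +0.1520  +0.0059  +0.2393]
|roots of det(T-λI)|: 0.5470, 0.1076, 0.1076, 0.0057, 0.0000.
ρ = 0.5470; 0.5470 < 1, so it converges for any x₀.

0.5470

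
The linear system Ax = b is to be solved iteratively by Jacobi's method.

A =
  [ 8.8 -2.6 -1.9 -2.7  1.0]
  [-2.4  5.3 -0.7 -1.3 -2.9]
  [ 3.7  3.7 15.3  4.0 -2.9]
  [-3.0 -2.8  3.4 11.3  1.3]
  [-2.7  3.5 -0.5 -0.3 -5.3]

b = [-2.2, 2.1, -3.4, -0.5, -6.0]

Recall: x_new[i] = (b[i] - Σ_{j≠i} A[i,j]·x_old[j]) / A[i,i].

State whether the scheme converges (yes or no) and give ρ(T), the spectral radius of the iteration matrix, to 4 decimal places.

A = D + L + U where D = diag(8.8, 5.3, 15.3, 11.3, -5.3).
Jacobi T = -D⁻¹(L+U): T[1,4] = -(-2.9)/(5.3) = +0.5472; T[1,1] = 0.
  T[0,:] = [+0.0000 +0.2955 +0.2159 +0.3068 -0.1136]
  T[1,:] = [+0.4528 +0.0000 +0.1321 +0.2453 +0.5472]
  T[2,:] = [-0.2418 -0.2418 +0.0000 -0.2614 +0.1895]
  T[3,:] = [+0.2655 +0.2478 -0.3009 +0.0000 -0.1150]
  T[4,:] = [-0.5094 +0.6604 -0.0943 -0.0566 +0.0000]
|λ(T)| sorted: 0.8328, 0.6670, 0.3884, 0.2576, 0.0351.
ρ = 0.8328; 0.8328 < 1 ⇒ converges.

yes, ρ = 0.8328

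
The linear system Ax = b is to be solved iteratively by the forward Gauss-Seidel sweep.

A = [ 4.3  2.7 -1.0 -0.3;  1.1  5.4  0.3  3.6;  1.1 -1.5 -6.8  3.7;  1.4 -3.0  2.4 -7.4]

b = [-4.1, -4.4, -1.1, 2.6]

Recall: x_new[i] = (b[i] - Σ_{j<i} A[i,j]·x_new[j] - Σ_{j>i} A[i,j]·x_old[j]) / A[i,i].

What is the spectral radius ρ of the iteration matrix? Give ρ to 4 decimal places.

Let D = diag(4.3, 5.4, -6.8, -7.4); L, U the strict triangles.
Gauss-Seidel: T = -(D+L)⁻¹U, row 0 first, T[0,3] = -(-0.3)/(4.3) = +0.0698; later rows by forward substitution.
  T[0,:] = [+0.0000 -0.6279 +0.2326 +0.0698]
  T[1,:] = [+0.0000 +0.1279 -0.1029 -0.6809]
  T[2,:] = [+0.0000 -0.1298 +0.0603 +0.7056]
  T[3,:] = [+0.0000 -0.2127 +0.1053 +0.5181]
|eigenvalues of T|: 0.8593, 0.1174, 0.0356, 0.0000.
spectral radius ρ = 0.8593; 0.8593 < 1 ⇒ converges.

0.8593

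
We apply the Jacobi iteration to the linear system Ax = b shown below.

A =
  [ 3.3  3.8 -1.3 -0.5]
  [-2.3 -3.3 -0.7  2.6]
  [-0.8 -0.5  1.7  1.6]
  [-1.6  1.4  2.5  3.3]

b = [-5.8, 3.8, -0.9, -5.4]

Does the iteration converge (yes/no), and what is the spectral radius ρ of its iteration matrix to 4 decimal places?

no, ρ = 1.3527

A = D + L + U where D = diag(3.3, -3.3, 1.7, 3.3).
T_J = -D⁻¹(L+U): T[1,0] = -(-2.3)/(-3.3) = -0.6970; T[1,1] = 0.
  T[0,:] = [+0.0000  -1.1515  +0.3939  +0.1515]
  T[1,:] = [-0.6970  +0.0000  -0.2121  +0.7879]
  T[2,:] = [+0.4706  +0.2941  +0.0000  -0.9412]
  T[3,:] = [+0.4848  -0.4242  -0.7576  +0.0000]
moduli |λ_i(T)| = 1.3527, 0.9456, 0.9456, 0.2721.
spectral radius ρ = 1.3527; 1.3527 > 1 ⇒ diverges.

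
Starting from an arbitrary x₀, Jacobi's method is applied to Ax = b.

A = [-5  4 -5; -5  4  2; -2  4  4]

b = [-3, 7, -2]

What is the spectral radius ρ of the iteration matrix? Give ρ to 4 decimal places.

1.3363

Let D = diag(-5, 4, 4); L, U the strict triangles.
T_J = -D⁻¹(L+U): T[1,0] = -(-5)/(4) = +1.2500; T[1,1] = 0.
  T[0,:] = [+0.0000, +0.8000, -1.0000]
  T[1,:] = [+1.2500, +0.0000, -0.5000]
  T[2,:] = [+0.5000, -1.0000, +0.0000]
|λ(T)| sorted: 1.3363, 0.8864, 0.8864.
spectral radius ρ = 1.3363; 1.3363 > 1: divergent.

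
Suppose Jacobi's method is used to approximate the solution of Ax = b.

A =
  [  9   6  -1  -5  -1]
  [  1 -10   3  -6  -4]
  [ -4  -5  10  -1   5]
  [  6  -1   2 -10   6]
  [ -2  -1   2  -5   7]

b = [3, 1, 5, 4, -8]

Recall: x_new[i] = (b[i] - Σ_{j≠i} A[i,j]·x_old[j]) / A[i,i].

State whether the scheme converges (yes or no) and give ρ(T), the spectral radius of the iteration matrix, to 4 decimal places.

Let D = diag(9, -10, 10, -10, 7); L, U the strict triangles.
Jacobi: T = -D⁻¹(L+U), T[1,4] = -(-4)/(-10) = -0.4000; T[1,1] = 0.
  T[0,:] = [+0.0000  -0.6667  +0.1111  +0.5556  +0.1111]
  T[1,:] = [+0.1000  +0.0000  +0.3000  -0.6000  -0.4000]
  T[2,:] = [+0.4000  +0.5000  +0.0000  +0.1000  -0.5000]
  T[3,:] = [+0.6000  -0.1000  +0.2000  +0.0000  +0.6000]
  T[4,:] = [+0.2857  +0.1429  -0.2857  +0.7143  +0.0000]
|roots of det(T-λI)|: 1.1418, 0.9285, 0.3691, 0.3691, 0.2526.
ρ(T) = max|λ| = 1.1418; 1.1418 > 1, so it fails to converge.

no, ρ = 1.1418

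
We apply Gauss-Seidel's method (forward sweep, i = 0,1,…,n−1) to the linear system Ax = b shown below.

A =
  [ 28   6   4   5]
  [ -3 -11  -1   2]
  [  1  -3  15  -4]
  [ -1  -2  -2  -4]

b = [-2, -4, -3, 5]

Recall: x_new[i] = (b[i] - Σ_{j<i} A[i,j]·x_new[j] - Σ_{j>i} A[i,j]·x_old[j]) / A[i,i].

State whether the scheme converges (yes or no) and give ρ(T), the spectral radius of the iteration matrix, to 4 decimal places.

yes, ρ = 0.3042

Write A = D+L+U with D = diag(28, -11, 15, -4).
T_GS = -(D+L)⁻¹U: row 0 first, T[0,2] = -(4)/(28) = -0.1429; later rows by forward substitution.
  T[0,:] = [+0.0000, -0.2143, -0.1429, -0.1786]
  T[1,:] = [+0.0000, +0.0584, -0.0519, +0.2305]
  T[2,:] = [+0.0000, +0.0260, -0.0009, +0.3247]
  T[3,:] = [+0.0000, +0.0114, +0.0621, -0.2330]
moduli |λ_i(T)| = 0.3042, 0.0653, 0.0653, 0.0000.
spectral radius ρ = 0.3042; 0.3042 < 1: convergent.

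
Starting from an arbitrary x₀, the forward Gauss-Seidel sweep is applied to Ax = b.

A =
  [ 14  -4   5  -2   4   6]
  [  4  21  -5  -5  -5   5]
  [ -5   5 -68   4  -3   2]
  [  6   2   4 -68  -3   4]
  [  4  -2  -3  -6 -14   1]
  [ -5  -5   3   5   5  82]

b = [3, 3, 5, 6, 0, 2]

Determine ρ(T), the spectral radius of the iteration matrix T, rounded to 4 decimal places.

0.2186

A = D + L + U where D = diag(14, 21, -68, -68, -14, 82).
T_GS = -(D+L)⁻¹U: row 0 first, T[0,3] = -(-2)/(14) = +0.1429; later rows by forward substitution.
  T[0,:] = [+0.0000  +0.2857  -0.3571  +0.1429  -0.2857  -0.4286]
  T[1,:] = [+0.0000  -0.0544  +0.3061  +0.2109  +0.2925  -0.1565]
  T[2,:] = [+0.0000  -0.0250  +0.0488  +0.0638  -0.0016  +0.0494]
  T[3,:] = [+0.0000  +0.0221  -0.0196  +0.0226  -0.0608  +0.0193]
  T[4,:] = [+0.0000  +0.0853  -0.1478  -0.0127  -0.0970  -0.0475]
  T[5,:] = [+0.0000  +0.0085  +0.0053  +0.0186  +0.0101  -0.0358]
moduli |λ_i(T)| = 0.2186, 0.0816, 0.0816, 0.0230, 0.0230, 0.0000.
ρ = 0.2186; 0.2186 < 1, so it converges for any x₀.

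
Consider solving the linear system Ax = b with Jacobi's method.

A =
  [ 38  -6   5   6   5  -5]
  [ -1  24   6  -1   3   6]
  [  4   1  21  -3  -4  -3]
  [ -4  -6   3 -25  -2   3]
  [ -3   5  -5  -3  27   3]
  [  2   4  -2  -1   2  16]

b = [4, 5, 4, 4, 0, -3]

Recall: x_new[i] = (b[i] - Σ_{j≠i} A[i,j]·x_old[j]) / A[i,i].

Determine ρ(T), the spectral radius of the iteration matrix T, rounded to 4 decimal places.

0.5421

Write A = D+L+U with D = diag(38, 24, 21, -25, 27, 16).
Jacobi: T = -D⁻¹(L+U), T[4,1] = -(5)/(27) = -0.1852; T[4,4] = 0.
  T[0,:] = [+0.0000 +0.1579 -0.1316 -0.1579 -0.1316 +0.1316]
  T[1,:] = [+0.0417 +0.0000 -0.2500 +0.0417 -0.1250 -0.2500]
  T[2,:] = [-0.1905 -0.0476 +0.0000 +0.1429 +0.1905 +0.1429]
  T[3,:] = [-0.1600 -0.2400 +0.1200 +0.0000 -0.0800 +0.1200]
  T[4,:] = [+0.1111 -0.1852 +0.1852 +0.1111 +0.0000 -0.1111]
  T[5,:] = [-0.1250 -0.2500 +0.1250 +0.0625 -0.1250 +0.0000]
moduli |λ_i(T)| = 0.5421, 0.3034, 0.1483, 0.1189, 0.1189, 0.1110.
spectral radius ρ = 0.5421; 0.5421 < 1, so it converges for any x₀.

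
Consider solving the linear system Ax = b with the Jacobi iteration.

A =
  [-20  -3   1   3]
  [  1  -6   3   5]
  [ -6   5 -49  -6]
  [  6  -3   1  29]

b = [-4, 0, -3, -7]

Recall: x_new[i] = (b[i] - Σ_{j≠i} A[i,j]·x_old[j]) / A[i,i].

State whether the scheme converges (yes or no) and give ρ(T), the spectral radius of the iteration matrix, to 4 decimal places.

A = D + L + U where D = diag(-20, -6, -49, 29).
T_J = -D⁻¹(L+U): T[1,0] = -(1)/(-6) = +0.1667; T[1,1] = 0.
  T[0,:] = [+0.0000 -0.1500 +0.0500 +0.1500]
  T[1,:] = [+0.1667 +0.0000 +0.5000 +0.8333]
  T[2,:] = [-0.1224 +0.1020 +0.0000 -0.1224]
  T[3,:] = [-0.2069 +0.1034 -0.0345 +0.0000]
|roots of det(T-λI)|: 0.3815, 0.3064, 0.3064, 0.0624.
ρ(T) = max|λ| = 0.3815; 0.3815 < 1 ⇒ converges.

yes, ρ = 0.3815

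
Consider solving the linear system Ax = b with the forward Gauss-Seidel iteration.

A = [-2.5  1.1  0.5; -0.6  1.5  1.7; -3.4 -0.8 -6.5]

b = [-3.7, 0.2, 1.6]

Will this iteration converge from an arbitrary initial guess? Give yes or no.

A = D + L + U where D = diag(-2.5, 1.5, -6.5).
Gauss-Seidel: T = -(D+L)⁻¹U, row 0 first, T[0,1] = -(1.1)/(-2.5) = +0.4400; later rows by forward substitution.
  T[0,:] = [+0.0000 +0.4400 +0.2000]
  T[1,:] = [+0.0000 +0.1760 -1.0533]
  T[2,:] = [+0.0000 -0.2518 +0.0250]
eigenvalue magnitudes: 0.6210, 0.4200, 0.0000.
ρ = 0.6210; 0.6210 < 1, so it converges for any x₀.

yes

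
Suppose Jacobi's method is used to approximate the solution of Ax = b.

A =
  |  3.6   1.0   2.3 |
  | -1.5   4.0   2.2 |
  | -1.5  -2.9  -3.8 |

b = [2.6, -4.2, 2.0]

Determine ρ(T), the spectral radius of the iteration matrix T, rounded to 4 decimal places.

Write A = D+L+U with D = diag(3.6, 4, -3.8).
Jacobi T = -D⁻¹(L+U): T[2,0] = -(-1.5)/(-3.8) = -0.3947; T[2,2] = 0.
  T[0,:] = [+0.0000  -0.2778  -0.6389]
  T[1,:] = [+0.3750  +0.0000  -0.5500]
  T[2,:] = [-0.3947  -0.7632  +0.0000]
moduli |λ_i(T)| = 0.8443, 0.6041, 0.2402.
spectral radius ρ = 0.8443; 0.8443 < 1: convergent.

0.8443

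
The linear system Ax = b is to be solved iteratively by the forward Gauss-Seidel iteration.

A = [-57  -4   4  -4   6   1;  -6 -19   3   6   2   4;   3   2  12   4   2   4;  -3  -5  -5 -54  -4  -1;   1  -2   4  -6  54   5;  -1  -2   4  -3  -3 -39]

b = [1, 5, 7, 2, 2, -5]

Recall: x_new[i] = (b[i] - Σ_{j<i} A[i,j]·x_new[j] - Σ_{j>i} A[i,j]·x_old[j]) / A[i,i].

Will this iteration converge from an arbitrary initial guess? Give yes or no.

Let D = diag(-57, -19, 12, -54, 54, -39); L, U the strict triangles.
T_GS = -(D+L)⁻¹U: row 0 first, T[0,1] = -(-4)/(-57) = -0.0702; later rows by forward substitution.
  T[0,:] = [+0.0000, -0.0702, +0.0702, -0.0702, +0.1053, +0.0175]
  T[1,:] = [+0.0000, +0.0222, +0.1357, +0.3380, +0.0720, +0.2050]
  T[2,:] = [+0.0000, +0.0139, -0.0402, -0.3721, -0.2050, -0.3719]
  T[3,:] = [+0.0000, +0.0006, -0.0127, +0.0071, -0.0676, -0.0040]
  T[4,:] = [+0.0000, +0.0012, +0.0053, +0.0422, +0.0084, -0.0582]
  T[5,:] = [+0.0000, +0.0020, -0.0123, -0.0575, -0.0229, -0.0443]
|roots of det(T-λI)|: 0.1583, 0.0572, 0.0572, 0.0551, 0.0227, 0.0000.
ρ = 0.1583; 0.1583 < 1: convergent.

yes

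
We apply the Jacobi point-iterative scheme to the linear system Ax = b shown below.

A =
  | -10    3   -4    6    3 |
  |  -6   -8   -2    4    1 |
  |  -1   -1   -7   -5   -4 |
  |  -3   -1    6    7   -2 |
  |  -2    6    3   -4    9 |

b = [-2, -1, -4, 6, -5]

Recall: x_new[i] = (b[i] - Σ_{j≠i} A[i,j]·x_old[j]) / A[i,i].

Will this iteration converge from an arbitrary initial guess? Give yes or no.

no

Let D = diag(-10, -8, -7, 7, 9); L, U the strict triangles.
T_J = -D⁻¹(L+U): T[0,3] = -(6)/(-10) = +0.6000; T[0,0] = 0.
  T[0,:] = [+0.0000, +0.3000, -0.4000, +0.6000, +0.3000]
  T[1,:] = [-0.7500, +0.0000, -0.2500, +0.5000, +0.1250]
  T[2,:] = [-0.1429, -0.1429, +0.0000, -0.7143, -0.5714]
  T[3,:] = [+0.4286, +0.1429, -0.8571, +0.0000, +0.2857]
  T[4,:] = [+0.2222, -0.6667, -0.3333, +0.4444, +0.0000]
eigenvalue magnitudes: 1.3514, 0.6942, 0.6942, 0.4596, 0.4596.
ρ(T) = max|λ| = 1.3514; 1.3514 > 1: divergent.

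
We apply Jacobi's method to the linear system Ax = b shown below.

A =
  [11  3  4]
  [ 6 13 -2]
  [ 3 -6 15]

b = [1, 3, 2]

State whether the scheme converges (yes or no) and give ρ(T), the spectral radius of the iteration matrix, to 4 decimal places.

Diagonal D = diag(11, 13, 15); L, U strict lower/upper.
Jacobi T = -D⁻¹(L+U): T[0,1] = -(3)/(11) = -0.2727; T[0,0] = 0.
  T[0,:] = [+0.0000 -0.2727 -0.3636]
  T[1,:] = [-0.4615 +0.0000 +0.1538]
  T[2,:] = [-0.2000 +0.4000 +0.0000]
|roots of det(T-λI)|: 0.6183, 0.3495, 0.3495.
ρ = 0.6183; 0.6183 < 1 ⇒ converges.

yes, ρ = 0.6183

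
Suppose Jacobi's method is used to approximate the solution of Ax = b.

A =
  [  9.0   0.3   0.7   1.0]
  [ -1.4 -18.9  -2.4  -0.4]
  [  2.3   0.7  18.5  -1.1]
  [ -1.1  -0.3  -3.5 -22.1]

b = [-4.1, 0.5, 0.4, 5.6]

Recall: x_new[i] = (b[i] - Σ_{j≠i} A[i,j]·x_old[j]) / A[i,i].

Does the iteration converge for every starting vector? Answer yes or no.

Let D = diag(9, -18.9, 18.5, -22.1); L, U the strict triangles.
Jacobi T = -D⁻¹(L+U): T[2,1] = -(0.7)/(18.5) = -0.0378; T[2,2] = 0.
  T[0,:] = [+0.0000 -0.0333 -0.0778 -0.1111]
  T[1,:] = [-0.0741 +0.0000 -0.1270 -0.0212]
  T[2,:] = [-0.1243 -0.0378 +0.0000 +0.0595]
  T[3,:] = [-0.0498 -0.0136 -0.1584 +0.0000]
eigenvalue magnitudes: 0.1778, 0.1195, 0.1195, 0.0263.
ρ = 0.1778; 0.1778 < 1: convergent.

yes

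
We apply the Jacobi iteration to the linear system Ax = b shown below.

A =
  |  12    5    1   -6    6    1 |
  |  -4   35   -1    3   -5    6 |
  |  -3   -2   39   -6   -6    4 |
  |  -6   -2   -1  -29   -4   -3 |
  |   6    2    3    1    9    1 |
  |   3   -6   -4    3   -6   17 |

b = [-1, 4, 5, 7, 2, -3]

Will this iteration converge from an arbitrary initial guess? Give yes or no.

Split A = D + L + U, D = diag(12, 35, 39, -29, 9, 17).
Jacobi: T = -D⁻¹(L+U), T[1,4] = -(-5)/(35) = +0.1429; T[1,1] = 0.
  T[0,:] = [+0.0000  -0.4167  -0.0833  +0.5000  -0.5000  -0.0833]
  T[1,:] = [+0.1143  +0.0000  +0.0286  -0.0857  +0.1429  -0.1714]
  T[2,:] = [+0.0769  +0.0513  +0.0000  +0.1538  +0.1538  -0.1026]
  T[3,:] = [-0.2069  -0.0690  -0.0345  +0.0000  -0.1379  -0.1034]
  T[4,:] = [-0.6667  -0.2222  -0.3333  -0.1111  +0.0000  -0.1111]
  T[5,:] = [-0.1765  +0.3529  +0.2353  -0.1765  +0.3529  +0.0000]
|roots of det(T-λI)|: 0.5650, 0.4083, 0.4083, 0.2184, 0.2184, 0.1338.
spectral radius ρ = 0.5650; 0.5650 < 1: convergent.

yes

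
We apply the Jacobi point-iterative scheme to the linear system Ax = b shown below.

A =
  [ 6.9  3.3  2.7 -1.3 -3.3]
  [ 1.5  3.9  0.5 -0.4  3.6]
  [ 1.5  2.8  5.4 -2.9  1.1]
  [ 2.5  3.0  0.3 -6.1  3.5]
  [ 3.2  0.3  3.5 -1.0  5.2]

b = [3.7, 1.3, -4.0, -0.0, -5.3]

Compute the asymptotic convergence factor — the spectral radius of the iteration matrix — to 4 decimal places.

1.3040

Write A = D+L+U with D = diag(6.9, 3.9, 5.4, -6.1, 5.2).
Jacobi T = -D⁻¹(L+U): T[1,0] = -(1.5)/(3.9) = -0.3846; T[1,1] = 0.
  T[0,:] = [+0.0000 -0.4783 -0.3913 +0.1884 +0.4783]
  T[1,:] = [-0.3846 +0.0000 -0.1282 +0.1026 -0.9231]
  T[2,:] = [-0.2778 -0.5185 +0.0000 +0.5370 -0.2037]
  T[3,:] = [+0.4098 +0.4918 +0.0492 +0.0000 +0.5738]
  T[4,:] = [-0.6154 -0.0577 -0.6731 +0.1923 +0.0000]
|eigenvalues of T|: 1.3040, 0.8482, 0.8482, 0.2751, 0.2751.
spectral radius ρ = 1.3040; 1.3040 > 1, so it fails to converge.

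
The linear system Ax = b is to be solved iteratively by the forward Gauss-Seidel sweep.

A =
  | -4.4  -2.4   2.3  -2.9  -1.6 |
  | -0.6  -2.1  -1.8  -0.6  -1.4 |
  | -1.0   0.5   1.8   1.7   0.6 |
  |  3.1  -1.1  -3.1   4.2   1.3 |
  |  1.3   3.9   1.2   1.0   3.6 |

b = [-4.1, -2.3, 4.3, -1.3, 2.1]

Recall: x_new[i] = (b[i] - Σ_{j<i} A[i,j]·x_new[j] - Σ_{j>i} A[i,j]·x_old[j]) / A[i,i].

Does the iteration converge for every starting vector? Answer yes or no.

no

Split A = D + L + U, D = diag(-4.4, -2.1, 1.8, 4.2, 3.6).
GS T = -(D+L)⁻¹U: row 0 first, T[0,1] = -(-2.4)/(-4.4) = -0.5455; later rows by forward substitution.
  T[0,:] = [+0.0000  -0.5455  +0.5227  -0.6591  -0.3636]
  T[1,:] = [+0.0000  +0.1558  -1.0065  -0.0974  -0.5628]
  T[2,:] = [+0.0000  -0.3463  +0.5700  -1.2835  -0.3790]
  T[3,:] = [+0.0000  +0.1878  -0.2287  -0.4864  -0.4683]
  T[4,:] = [+0.0000  +0.0914  +0.7751  +0.9065  +0.9974]
eigenvalue magnitudes: 1.2963, 0.4835, 0.4835, 0.1628, 0.0000.
spectral radius ρ = 1.2963; 1.2963 > 1 ⇒ diverges.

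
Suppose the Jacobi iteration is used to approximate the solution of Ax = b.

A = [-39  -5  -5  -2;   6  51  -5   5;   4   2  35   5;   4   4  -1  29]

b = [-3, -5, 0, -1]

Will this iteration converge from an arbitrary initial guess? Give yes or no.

yes

Split A = D + L + U, D = diag(-39, 51, 35, 29).
Jacobi T = -D⁻¹(L+U): T[0,1] = -(-5)/(-39) = -0.1282; T[0,0] = 0.
  T[0,:] = [+0.0000, -0.1282, -0.1282, -0.0513]
  T[1,:] = [-0.1176, +0.0000, +0.0980, -0.0980]
  T[2,:] = [-0.1143, -0.0571, +0.0000, -0.1429]
  T[3,:] = [-0.1379, -0.1379, +0.0345, +0.0000]
eigenvalue magnitudes: 0.2195, 0.1453, 0.0985, 0.0243.
spectral radius ρ = 0.2195; 0.2195 < 1, so it converges for any x₀.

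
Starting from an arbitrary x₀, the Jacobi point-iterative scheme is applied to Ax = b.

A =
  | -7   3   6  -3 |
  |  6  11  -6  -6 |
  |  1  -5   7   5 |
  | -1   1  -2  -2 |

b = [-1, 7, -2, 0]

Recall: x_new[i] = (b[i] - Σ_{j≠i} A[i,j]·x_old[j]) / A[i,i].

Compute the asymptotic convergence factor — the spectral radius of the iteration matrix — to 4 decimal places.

1.3442

Diagonal D = diag(-7, 11, 7, -2); L, U strict lower/upper.
Jacobi T = -D⁻¹(L+U): T[0,1] = -(3)/(-7) = +0.4286; T[0,0] = 0.
  T[0,:] = [+0.0000 +0.4286 +0.8571 -0.4286]
  T[1,:] = [-0.5455 +0.0000 +0.5455 +0.5455]
  T[2,:] = [-0.1429 +0.7143 +0.0000 -0.7143]
  T[3,:] = [-0.5000 +0.5000 -1.0000 +0.0000]
|eigenvalues of T|: 1.3442, 0.6151, 0.6151, 0.1641.
spectral radius ρ = 1.3442; 1.3442 > 1: divergent.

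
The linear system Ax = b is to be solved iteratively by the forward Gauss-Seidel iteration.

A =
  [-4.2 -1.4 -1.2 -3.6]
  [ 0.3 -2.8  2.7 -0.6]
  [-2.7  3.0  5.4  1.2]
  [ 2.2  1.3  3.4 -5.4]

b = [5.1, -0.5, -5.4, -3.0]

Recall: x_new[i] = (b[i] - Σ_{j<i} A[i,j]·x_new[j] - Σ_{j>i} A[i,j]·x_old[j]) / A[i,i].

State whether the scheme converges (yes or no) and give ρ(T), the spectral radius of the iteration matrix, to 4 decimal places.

yes, ρ = 0.8754

A = D + L + U where D = diag(-4.2, -2.8, 5.4, -5.4).
Gauss-Seidel: T = -(D+L)⁻¹U, row 0 first, T[0,2] = -(-1.2)/(-4.2) = -0.2857; later rows by forward substitution.
  T[0,:] = [+0.0000 -0.3333 -0.2857 -0.8571]
  T[1,:] = [+0.0000 -0.0357 +0.9337 -0.3061]
  T[2,:] = [+0.0000 -0.1468 -0.6616 -0.4807]
  T[3,:] = [+0.0000 -0.2368 -0.3082 -0.7256]
|λ(T)| sorted: 0.8754, 0.6026, 0.0552, 0.0000.
ρ(T) = max|λ| = 0.8754; 0.8754 < 1: convergent.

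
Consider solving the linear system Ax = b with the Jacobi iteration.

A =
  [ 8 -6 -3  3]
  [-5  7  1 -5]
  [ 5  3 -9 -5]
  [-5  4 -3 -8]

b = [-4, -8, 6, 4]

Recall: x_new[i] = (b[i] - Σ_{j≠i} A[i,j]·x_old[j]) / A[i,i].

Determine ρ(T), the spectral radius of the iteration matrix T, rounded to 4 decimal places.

Diagonal D = diag(8, 7, -9, -8); L, U strict lower/upper.
T_J = -D⁻¹(L+U): T[3,2] = -(-3)/(-8) = -0.3750; T[3,3] = 0.
  T[0,:] = [+0.0000, +0.7500, +0.3750, -0.3750]
  T[1,:] = [+0.7143, +0.0000, -0.1429, +0.7143]
  T[2,:] = [+0.5556, +0.3333, +0.0000, -0.5556]
  T[3,:] = [-0.6250, +0.5000, -0.3750, +0.0000]
eigenvalue magnitudes: 1.2039, 0.8523, 0.8523, 0.4637.
ρ(T) = max|λ| = 1.2039; 1.2039 > 1: divergent.

1.2039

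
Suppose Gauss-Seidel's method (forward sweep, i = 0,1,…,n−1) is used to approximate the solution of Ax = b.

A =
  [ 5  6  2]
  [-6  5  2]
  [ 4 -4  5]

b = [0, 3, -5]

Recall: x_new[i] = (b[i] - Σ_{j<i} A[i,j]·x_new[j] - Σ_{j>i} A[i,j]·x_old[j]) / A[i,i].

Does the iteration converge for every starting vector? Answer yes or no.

no

A = D + L + U where D = diag(5, 5, 5).
T_GS = -(D+L)⁻¹U: row 0 first, T[0,2] = -(2)/(5) = -0.4000; later rows by forward substitution.
  T[0,:] = [+0.0000 -1.2000 -0.4000]
  T[1,:] = [+0.0000 -1.4400 -0.8800]
  T[2,:] = [+0.0000 -0.1920 -0.3840]
moduli |λ_i(T)| = 1.5811, 0.2429, 0.0000.
ρ(T) = max|λ| = 1.5811; 1.5811 > 1: divergent.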